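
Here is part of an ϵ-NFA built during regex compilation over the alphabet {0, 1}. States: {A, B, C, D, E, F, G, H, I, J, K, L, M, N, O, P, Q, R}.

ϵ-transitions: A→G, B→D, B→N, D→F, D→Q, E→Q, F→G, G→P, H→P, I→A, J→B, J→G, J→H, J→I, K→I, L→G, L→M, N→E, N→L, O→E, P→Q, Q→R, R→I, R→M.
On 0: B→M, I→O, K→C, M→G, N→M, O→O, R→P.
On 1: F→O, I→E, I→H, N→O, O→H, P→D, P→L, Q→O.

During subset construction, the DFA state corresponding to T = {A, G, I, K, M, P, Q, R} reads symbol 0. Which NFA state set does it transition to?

I on 0 → {O}.
K on 0 → {C}.
M on 0 → {G}.
R on 0 → {P}.
No 0-transition from A, G, P, Q.
Union after reading 0: {C, G, O, P}.
Now take the ϵ-closure:
From O via ϵ: add E.
From P via ϵ: add Q.
From Q via ϵ: add R.
From R via ϵ: add I, M.
From I via ϵ: add A.
No new states can be added; the closed set is {A, C, E, G, I, M, O, P, Q, R}.

{A, C, E, G, I, M, O, P, Q, R}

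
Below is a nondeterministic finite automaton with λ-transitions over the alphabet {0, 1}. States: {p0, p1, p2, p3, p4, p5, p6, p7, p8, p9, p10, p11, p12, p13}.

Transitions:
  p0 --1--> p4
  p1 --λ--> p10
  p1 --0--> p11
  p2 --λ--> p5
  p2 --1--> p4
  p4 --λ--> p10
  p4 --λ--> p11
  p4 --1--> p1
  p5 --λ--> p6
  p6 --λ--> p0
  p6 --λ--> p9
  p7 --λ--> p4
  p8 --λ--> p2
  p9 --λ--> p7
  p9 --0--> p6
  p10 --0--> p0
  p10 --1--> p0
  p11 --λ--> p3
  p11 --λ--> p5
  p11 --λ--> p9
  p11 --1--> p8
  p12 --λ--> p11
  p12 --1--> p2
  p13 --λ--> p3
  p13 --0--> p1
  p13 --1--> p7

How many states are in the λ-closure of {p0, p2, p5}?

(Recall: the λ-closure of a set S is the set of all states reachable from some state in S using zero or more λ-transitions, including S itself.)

Start with {p0, p2, p5}.
From p5 via λ: add p6.
From p6 via λ: add p9.
From p9 via λ: add p7.
From p7 via λ: add p4.
From p4 via λ: add p10, p11.
From p11 via λ: add p3.
λ-closure = {p0, p2, p3, p4, p5, p6, p7, p9, p10, p11}, which has 10 states.

10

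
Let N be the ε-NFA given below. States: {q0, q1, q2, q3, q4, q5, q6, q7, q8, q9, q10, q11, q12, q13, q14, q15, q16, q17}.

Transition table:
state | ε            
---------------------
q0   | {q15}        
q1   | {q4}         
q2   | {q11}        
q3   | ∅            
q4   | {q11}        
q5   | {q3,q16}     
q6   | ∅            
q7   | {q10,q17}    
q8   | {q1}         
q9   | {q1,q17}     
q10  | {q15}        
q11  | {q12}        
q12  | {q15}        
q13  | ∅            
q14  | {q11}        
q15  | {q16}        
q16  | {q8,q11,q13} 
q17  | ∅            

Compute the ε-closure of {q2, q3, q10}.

Start with {q2, q3, q10}.
From q2 via ε: add q11.
From q10 via ε: add q15.
From q11 via ε: add q12.
From q15 via ε: add q16.
From q16 via ε: add q8, q13.
From q8 via ε: add q1.
From q1 via ε: add q4.
No new states can be added; the closed set is {q1, q2, q3, q4, q8, q10, q11, q12, q13, q15, q16}.

{q1, q2, q3, q4, q8, q10, q11, q12, q13, q15, q16}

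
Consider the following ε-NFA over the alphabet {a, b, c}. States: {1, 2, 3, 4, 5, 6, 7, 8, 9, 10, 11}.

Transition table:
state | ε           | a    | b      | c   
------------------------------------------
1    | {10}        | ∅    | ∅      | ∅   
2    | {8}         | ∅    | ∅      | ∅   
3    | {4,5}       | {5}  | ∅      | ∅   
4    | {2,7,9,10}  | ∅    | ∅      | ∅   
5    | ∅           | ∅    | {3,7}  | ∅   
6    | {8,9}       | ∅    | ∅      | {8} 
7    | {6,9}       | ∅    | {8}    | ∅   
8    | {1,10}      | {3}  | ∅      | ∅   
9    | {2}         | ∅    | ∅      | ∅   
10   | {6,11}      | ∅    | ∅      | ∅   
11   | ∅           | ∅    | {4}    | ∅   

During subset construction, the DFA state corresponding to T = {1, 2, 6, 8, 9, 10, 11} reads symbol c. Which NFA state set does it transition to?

{1, 2, 6, 8, 9, 10, 11}

6 on c → {8}.
No c-transition from 1, 2, 8, 9, 10, 11.
Union after reading c: {8}.
Now take the ε-closure:
From 8 via ε: add 1, 10.
From 10 via ε: add 6, 11.
From 6 via ε: add 9.
From 9 via ε: add 2.
No new states can be added; the closed set is {1, 2, 6, 8, 9, 10, 11}.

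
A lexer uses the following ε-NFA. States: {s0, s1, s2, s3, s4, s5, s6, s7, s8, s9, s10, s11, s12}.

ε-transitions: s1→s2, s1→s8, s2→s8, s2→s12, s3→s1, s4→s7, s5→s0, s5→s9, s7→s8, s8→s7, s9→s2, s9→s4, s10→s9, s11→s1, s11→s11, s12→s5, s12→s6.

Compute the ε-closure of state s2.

{s0, s2, s4, s5, s6, s7, s8, s9, s12}

Start with {s2}.
From s2 via ε: add s8, s12.
From s8 via ε: add s7.
From s12 via ε: add s5, s6.
From s5 via ε: add s0, s9.
From s9 via ε: add s4.
No new states can be added; the closed set is {s0, s2, s4, s5, s6, s7, s8, s9, s12}.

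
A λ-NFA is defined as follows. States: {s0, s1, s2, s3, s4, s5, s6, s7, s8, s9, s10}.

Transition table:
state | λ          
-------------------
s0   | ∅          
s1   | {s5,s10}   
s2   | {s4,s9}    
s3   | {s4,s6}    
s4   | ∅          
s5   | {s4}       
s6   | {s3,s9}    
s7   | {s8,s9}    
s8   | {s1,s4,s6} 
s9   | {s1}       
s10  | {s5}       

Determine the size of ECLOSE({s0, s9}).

6

Start with {s0, s9}.
From s9 via λ: add s1.
From s1 via λ: add s5, s10.
From s5 via λ: add s4.
λ-closure = {s0, s1, s4, s5, s9, s10}, which has 6 states.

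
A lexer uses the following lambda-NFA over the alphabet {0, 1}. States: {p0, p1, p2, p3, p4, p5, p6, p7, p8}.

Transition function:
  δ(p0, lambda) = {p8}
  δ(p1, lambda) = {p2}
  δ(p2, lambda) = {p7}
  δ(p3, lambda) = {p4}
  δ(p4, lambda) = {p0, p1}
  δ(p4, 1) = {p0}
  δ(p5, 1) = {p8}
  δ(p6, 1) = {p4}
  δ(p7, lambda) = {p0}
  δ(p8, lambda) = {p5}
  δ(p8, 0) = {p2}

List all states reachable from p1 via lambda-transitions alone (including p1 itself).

Start with {p1}.
From p1 via lambda: add p2.
From p2 via lambda: add p7.
From p7 via lambda: add p0.
From p0 via lambda: add p8.
From p8 via lambda: add p5.
No new states can be added; the closed set is {p0, p1, p2, p5, p7, p8}.

{p0, p1, p2, p5, p7, p8}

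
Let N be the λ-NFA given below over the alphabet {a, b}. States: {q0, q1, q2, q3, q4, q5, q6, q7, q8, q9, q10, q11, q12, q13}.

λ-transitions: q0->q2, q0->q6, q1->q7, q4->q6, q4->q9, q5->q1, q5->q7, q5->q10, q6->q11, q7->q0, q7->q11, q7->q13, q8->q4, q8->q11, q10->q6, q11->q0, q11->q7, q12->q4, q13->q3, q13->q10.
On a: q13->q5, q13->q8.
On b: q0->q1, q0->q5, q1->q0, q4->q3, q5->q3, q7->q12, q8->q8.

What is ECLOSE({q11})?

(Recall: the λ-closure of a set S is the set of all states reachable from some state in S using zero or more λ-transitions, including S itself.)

Start with {q11}.
From q11 via λ: add q0, q7.
From q0 via λ: add q2, q6.
From q7 via λ: add q13.
From q13 via λ: add q3, q10.
No new states can be added; the closed set is {q0, q2, q3, q6, q7, q10, q11, q13}.

{q0, q2, q3, q6, q7, q10, q11, q13}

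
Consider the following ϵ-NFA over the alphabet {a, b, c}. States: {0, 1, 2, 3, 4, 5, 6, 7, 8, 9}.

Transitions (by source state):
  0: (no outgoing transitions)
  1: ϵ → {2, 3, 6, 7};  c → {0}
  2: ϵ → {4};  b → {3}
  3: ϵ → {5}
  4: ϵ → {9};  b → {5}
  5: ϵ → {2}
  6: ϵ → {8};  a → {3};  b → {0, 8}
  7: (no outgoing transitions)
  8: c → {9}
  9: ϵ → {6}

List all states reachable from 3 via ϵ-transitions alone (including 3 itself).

Start with {3}.
From 3 via ϵ: add 5.
From 5 via ϵ: add 2.
From 2 via ϵ: add 4.
From 4 via ϵ: add 9.
From 9 via ϵ: add 6.
From 6 via ϵ: add 8.
No new states can be added; the closed set is {2, 3, 4, 5, 6, 8, 9}.

{2, 3, 4, 5, 6, 8, 9}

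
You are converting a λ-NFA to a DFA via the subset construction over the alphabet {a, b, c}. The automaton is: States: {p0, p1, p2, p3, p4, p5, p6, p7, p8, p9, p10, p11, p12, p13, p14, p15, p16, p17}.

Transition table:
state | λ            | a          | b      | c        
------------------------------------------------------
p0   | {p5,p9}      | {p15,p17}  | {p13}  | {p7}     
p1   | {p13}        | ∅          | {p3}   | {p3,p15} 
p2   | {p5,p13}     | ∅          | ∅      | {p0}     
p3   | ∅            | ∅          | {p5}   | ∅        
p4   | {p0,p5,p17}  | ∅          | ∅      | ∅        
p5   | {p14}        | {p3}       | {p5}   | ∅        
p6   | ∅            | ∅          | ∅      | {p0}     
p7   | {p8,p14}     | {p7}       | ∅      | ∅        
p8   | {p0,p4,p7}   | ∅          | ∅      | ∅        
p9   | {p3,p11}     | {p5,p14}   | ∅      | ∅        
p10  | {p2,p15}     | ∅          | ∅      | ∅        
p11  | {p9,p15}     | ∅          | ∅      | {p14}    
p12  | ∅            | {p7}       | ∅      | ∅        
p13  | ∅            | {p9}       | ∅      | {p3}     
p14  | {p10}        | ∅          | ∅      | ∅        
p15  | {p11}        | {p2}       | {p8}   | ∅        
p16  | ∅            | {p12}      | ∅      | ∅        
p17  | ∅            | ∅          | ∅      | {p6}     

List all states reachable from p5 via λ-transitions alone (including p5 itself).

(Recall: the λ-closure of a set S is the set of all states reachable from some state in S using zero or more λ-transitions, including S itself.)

{p2, p3, p5, p9, p10, p11, p13, p14, p15}

Start with {p5}.
From p5 via λ: add p14.
From p14 via λ: add p10.
From p10 via λ: add p2, p15.
From p2 via λ: add p13.
From p15 via λ: add p11.
From p11 via λ: add p9.
From p9 via λ: add p3.
No new states can be added; the closed set is {p2, p3, p5, p9, p10, p11, p13, p14, p15}.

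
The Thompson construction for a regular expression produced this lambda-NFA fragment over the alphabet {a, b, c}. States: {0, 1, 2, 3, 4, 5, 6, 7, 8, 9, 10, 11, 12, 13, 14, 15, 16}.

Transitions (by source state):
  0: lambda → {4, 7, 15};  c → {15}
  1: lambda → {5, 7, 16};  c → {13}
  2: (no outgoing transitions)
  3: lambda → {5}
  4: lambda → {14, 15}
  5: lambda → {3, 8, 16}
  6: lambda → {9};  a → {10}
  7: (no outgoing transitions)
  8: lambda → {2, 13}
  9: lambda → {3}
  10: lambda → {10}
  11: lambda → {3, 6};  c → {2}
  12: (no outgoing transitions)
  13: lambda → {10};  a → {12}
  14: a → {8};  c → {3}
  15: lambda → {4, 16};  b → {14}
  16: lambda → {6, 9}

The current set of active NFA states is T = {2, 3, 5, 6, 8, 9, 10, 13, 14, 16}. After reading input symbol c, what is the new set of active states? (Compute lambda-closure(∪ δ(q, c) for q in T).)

14 on c → {3}.
No c-transition from 2, 3, 5, 6, 8, 9, 10, 13, 16.
Union after reading c: {3}.
Now take the lambda-closure:
From 3 via lambda: add 5.
From 5 via lambda: add 8, 16.
From 8 via lambda: add 2, 13.
From 16 via lambda: add 6, 9.
From 13 via lambda: add 10.
No new states can be added; the closed set is {2, 3, 5, 6, 8, 9, 10, 13, 16}.

{2, 3, 5, 6, 8, 9, 10, 13, 16}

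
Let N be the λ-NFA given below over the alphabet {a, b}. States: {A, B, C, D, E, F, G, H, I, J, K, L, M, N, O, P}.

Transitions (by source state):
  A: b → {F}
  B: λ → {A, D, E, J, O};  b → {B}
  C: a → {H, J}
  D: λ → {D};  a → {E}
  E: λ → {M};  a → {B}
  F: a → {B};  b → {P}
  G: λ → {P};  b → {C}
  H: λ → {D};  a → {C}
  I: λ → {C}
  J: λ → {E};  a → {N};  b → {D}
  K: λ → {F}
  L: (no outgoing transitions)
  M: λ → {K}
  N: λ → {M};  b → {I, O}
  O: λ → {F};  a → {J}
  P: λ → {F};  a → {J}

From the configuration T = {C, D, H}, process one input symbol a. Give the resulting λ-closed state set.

C on a → {H, J}.
D on a → {E}.
H on a → {C}.
Union after reading a: {C, E, H, J}.
Now take the λ-closure:
From E via λ: add M.
From H via λ: add D.
From M via λ: add K.
From K via λ: add F.
No new states can be added; the closed set is {C, D, E, F, H, J, K, M}.

{C, D, E, F, H, J, K, M}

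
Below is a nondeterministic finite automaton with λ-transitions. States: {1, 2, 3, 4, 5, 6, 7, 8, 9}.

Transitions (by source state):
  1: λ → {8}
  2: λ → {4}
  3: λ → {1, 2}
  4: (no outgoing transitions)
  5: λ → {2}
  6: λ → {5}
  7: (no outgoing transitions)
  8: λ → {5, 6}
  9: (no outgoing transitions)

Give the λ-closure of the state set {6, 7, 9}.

Start with {6, 7, 9}.
From 6 via λ: add 5.
From 5 via λ: add 2.
From 2 via λ: add 4.
No new states can be added; the closed set is {2, 4, 5, 6, 7, 9}.

{2, 4, 5, 6, 7, 9}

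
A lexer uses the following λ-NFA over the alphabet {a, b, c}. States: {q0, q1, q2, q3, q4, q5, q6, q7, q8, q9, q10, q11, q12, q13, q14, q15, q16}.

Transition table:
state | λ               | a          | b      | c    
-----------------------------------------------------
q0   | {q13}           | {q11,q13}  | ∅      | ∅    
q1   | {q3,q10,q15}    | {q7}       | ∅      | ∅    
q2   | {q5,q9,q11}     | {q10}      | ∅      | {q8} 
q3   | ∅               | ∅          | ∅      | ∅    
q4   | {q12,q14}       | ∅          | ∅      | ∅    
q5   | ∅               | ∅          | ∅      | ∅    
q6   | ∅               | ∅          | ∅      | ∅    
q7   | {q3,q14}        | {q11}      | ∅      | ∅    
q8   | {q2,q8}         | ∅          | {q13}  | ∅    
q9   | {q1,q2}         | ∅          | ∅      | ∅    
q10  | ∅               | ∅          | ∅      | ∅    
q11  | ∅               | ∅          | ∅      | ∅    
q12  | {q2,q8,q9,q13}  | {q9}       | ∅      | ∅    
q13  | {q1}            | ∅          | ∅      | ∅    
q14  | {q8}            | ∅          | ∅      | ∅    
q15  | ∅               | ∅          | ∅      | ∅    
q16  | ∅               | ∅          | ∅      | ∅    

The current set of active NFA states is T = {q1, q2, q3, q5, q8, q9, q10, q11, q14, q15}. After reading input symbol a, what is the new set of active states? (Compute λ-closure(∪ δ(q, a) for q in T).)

q1 on a → {q7}.
q2 on a → {q10}.
No a-transition from q3, q5, q8, q9, q10, q11, q14, q15.
Union after reading a: {q7, q10}.
Now take the λ-closure:
From q7 via λ: add q3, q14.
From q14 via λ: add q8.
From q8 via λ: add q2.
From q2 via λ: add q5, q9, q11.
From q9 via λ: add q1.
From q1 via λ: add q15.
No new states can be added; the closed set is {q1, q2, q3, q5, q7, q8, q9, q10, q11, q14, q15}.

{q1, q2, q3, q5, q7, q8, q9, q10, q11, q14, q15}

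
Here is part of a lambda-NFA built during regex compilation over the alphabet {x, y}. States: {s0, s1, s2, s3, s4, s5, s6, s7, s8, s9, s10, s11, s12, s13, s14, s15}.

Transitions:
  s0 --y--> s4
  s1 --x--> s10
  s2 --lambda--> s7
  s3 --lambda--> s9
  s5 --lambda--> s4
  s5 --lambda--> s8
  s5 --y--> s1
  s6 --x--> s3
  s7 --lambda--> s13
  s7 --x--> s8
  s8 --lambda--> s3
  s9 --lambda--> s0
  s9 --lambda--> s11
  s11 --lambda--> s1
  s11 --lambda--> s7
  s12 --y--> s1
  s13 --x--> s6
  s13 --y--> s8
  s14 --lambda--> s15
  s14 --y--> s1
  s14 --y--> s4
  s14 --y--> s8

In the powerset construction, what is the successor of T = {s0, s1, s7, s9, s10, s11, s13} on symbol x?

{s0, s1, s3, s6, s7, s8, s9, s10, s11, s13}

s1 on x → {s10}.
s7 on x → {s8}.
s13 on x → {s6}.
No x-transition from s0, s9, s10, s11.
Union after reading x: {s6, s8, s10}.
Now take the lambda-closure:
From s8 via lambda: add s3.
From s3 via lambda: add s9.
From s9 via lambda: add s0, s11.
From s11 via lambda: add s1, s7.
From s7 via lambda: add s13.
No new states can be added; the closed set is {s0, s1, s3, s6, s7, s8, s9, s10, s11, s13}.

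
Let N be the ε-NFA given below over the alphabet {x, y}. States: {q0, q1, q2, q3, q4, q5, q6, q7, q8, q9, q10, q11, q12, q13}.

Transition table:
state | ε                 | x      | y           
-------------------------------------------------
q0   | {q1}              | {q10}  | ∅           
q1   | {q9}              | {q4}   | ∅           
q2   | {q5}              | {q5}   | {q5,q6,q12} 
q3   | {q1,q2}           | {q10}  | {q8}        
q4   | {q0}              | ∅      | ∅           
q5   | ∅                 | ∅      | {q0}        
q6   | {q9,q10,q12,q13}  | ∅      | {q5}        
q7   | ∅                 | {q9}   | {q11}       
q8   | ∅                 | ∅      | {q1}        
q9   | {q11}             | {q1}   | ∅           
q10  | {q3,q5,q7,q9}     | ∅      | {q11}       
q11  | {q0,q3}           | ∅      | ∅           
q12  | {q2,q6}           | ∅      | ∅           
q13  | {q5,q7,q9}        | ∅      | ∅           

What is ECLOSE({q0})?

Start with {q0}.
From q0 via ε: add q1.
From q1 via ε: add q9.
From q9 via ε: add q11.
From q11 via ε: add q3.
From q3 via ε: add q2.
From q2 via ε: add q5.
No new states can be added; the closed set is {q0, q1, q2, q3, q5, q9, q11}.

{q0, q1, q2, q3, q5, q9, q11}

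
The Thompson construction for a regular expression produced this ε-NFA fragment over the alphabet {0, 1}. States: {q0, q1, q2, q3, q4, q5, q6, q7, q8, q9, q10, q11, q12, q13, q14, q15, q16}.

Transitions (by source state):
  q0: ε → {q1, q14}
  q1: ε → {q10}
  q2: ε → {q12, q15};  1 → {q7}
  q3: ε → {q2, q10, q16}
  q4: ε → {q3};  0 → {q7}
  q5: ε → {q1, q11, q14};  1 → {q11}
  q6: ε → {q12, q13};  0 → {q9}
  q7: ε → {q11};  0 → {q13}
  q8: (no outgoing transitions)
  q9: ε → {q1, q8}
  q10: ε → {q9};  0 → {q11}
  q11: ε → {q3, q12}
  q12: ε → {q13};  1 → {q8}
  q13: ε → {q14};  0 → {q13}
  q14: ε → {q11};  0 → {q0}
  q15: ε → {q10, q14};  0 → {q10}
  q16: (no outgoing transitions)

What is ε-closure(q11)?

Start with {q11}.
From q11 via ε: add q3, q12.
From q3 via ε: add q2, q10, q16.
From q12 via ε: add q13.
From q2 via ε: add q15.
From q10 via ε: add q9.
From q13 via ε: add q14.
From q9 via ε: add q1, q8.
No new states can be added; the closed set is {q1, q2, q3, q8, q9, q10, q11, q12, q13, q14, q15, q16}.

{q1, q2, q3, q8, q9, q10, q11, q12, q13, q14, q15, q16}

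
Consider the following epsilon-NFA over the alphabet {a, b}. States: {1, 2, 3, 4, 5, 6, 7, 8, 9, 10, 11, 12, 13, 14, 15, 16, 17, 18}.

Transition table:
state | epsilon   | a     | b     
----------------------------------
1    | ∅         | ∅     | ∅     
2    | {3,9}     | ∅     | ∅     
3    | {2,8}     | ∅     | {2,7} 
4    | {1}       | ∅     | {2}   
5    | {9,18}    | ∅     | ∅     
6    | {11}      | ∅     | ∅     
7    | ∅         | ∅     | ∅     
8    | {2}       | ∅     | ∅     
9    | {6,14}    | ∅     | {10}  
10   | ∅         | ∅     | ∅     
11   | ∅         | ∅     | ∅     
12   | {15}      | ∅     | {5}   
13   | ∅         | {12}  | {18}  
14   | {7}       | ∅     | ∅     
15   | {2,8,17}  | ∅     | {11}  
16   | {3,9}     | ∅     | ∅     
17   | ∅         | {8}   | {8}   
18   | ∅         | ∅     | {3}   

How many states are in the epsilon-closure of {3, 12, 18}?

12

Start with {3, 12, 18}.
From 3 via epsilon: add 2, 8.
From 12 via epsilon: add 15.
From 2 via epsilon: add 9.
From 15 via epsilon: add 17.
From 9 via epsilon: add 6, 14.
From 6 via epsilon: add 11.
From 14 via epsilon: add 7.
epsilon-closure = {2, 3, 6, 7, 8, 9, 11, 12, 14, 15, 17, 18}, which has 12 states.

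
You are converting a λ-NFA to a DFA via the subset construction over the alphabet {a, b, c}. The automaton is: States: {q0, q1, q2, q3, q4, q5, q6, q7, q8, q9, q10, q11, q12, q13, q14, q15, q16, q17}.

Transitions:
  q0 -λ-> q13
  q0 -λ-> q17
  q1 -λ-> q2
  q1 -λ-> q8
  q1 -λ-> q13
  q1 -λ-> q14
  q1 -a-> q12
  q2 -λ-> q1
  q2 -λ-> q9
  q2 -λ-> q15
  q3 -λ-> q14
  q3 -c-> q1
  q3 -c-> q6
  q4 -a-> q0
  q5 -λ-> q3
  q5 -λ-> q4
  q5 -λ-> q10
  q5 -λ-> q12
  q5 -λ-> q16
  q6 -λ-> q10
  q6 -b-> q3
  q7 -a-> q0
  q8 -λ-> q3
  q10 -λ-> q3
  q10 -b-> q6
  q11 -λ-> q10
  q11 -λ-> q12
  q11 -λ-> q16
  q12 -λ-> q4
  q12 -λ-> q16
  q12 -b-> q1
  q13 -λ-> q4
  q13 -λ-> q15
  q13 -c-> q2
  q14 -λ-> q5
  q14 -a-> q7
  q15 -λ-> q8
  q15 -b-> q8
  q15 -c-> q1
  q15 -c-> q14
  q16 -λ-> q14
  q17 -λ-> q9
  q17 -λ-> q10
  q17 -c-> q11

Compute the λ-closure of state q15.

{q3, q4, q5, q8, q10, q12, q14, q15, q16}

Start with {q15}.
From q15 via λ: add q8.
From q8 via λ: add q3.
From q3 via λ: add q14.
From q14 via λ: add q5.
From q5 via λ: add q4, q10, q12, q16.
No new states can be added; the closed set is {q3, q4, q5, q8, q10, q12, q14, q15, q16}.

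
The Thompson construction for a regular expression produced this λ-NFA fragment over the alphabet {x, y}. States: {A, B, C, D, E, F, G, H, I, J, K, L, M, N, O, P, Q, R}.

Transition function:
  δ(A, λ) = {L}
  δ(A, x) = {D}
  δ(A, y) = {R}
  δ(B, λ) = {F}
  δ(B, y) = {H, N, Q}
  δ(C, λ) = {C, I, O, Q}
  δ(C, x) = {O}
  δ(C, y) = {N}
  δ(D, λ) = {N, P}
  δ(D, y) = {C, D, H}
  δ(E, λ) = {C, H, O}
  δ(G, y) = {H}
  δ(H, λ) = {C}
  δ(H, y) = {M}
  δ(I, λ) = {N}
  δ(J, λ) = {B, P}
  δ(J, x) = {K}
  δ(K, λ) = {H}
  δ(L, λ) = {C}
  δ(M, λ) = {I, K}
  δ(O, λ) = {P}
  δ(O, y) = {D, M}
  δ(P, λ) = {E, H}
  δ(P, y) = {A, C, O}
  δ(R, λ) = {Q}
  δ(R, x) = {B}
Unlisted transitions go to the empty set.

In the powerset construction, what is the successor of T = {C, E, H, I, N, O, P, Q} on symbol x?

{C, E, H, I, N, O, P, Q}

C on x → {O}.
No x-transition from E, H, I, N, O, P, Q.
Union after reading x: {O}.
Now take the λ-closure:
From O via λ: add P.
From P via λ: add E, H.
From E via λ: add C.
From C via λ: add I, Q.
From I via λ: add N.
No new states can be added; the closed set is {C, E, H, I, N, O, P, Q}.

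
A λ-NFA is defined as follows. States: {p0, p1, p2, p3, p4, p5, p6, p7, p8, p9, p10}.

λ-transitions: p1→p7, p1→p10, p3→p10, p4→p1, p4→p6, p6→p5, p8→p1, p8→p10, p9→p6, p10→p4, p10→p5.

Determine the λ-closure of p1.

Start with {p1}.
From p1 via λ: add p7, p10.
From p10 via λ: add p4, p5.
From p4 via λ: add p6.
No new states can be added; the closed set is {p1, p4, p5, p6, p7, p10}.

{p1, p4, p5, p6, p7, p10}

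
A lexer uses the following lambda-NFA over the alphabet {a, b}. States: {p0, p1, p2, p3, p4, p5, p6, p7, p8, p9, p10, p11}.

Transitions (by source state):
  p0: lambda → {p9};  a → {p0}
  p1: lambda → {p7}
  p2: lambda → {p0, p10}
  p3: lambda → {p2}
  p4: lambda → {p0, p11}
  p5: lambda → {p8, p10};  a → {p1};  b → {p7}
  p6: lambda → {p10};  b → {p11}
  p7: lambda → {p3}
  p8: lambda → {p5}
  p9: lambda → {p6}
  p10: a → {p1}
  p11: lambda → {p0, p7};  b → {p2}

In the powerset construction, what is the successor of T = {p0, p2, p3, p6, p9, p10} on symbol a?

{p0, p1, p2, p3, p6, p7, p9, p10}

p0 on a → {p0}.
p10 on a → {p1}.
No a-transition from p2, p3, p6, p9.
Union after reading a: {p0, p1}.
Now take the lambda-closure:
From p0 via lambda: add p9.
From p1 via lambda: add p7.
From p7 via lambda: add p3.
From p9 via lambda: add p6.
From p3 via lambda: add p2.
From p6 via lambda: add p10.
No new states can be added; the closed set is {p0, p1, p2, p3, p6, p7, p9, p10}.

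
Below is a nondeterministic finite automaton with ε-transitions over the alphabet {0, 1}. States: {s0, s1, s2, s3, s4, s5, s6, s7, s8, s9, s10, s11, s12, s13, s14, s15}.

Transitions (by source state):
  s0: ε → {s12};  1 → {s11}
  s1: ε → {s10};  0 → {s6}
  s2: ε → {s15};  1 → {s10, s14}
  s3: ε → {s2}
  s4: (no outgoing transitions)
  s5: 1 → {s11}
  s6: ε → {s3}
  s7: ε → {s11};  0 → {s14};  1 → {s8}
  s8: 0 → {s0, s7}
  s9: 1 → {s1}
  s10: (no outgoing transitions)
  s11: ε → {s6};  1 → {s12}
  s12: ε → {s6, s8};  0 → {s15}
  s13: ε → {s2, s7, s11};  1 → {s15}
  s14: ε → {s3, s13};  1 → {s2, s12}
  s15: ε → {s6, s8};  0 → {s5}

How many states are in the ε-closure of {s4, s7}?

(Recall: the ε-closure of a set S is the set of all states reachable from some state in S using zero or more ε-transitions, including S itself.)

Start with {s4, s7}.
From s7 via ε: add s11.
From s11 via ε: add s6.
From s6 via ε: add s3.
From s3 via ε: add s2.
From s2 via ε: add s15.
From s15 via ε: add s8.
ε-closure = {s2, s3, s4, s6, s7, s8, s11, s15}, which has 8 states.

8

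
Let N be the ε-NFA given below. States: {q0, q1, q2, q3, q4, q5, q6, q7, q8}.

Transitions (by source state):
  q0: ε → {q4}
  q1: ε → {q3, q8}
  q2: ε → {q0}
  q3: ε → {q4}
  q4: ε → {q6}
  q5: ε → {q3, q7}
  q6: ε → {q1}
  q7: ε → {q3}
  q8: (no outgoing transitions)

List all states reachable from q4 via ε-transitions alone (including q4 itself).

{q1, q3, q4, q6, q8}

Start with {q4}.
From q4 via ε: add q6.
From q6 via ε: add q1.
From q1 via ε: add q3, q8.
No new states can be added; the closed set is {q1, q3, q4, q6, q8}.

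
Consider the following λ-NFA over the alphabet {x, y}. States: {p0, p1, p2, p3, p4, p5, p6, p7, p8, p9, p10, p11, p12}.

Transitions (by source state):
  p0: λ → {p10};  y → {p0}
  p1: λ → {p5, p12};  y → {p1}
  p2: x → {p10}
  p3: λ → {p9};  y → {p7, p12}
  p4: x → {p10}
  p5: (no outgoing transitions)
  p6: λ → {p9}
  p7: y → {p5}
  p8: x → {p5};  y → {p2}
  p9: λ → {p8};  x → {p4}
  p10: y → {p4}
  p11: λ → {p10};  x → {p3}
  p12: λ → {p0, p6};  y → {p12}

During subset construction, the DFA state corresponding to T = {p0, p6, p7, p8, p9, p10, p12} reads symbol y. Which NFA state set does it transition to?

{p0, p2, p4, p5, p6, p8, p9, p10, p12}

p0 on y → {p0}.
p7 on y → {p5}.
p8 on y → {p2}.
p10 on y → {p4}.
p12 on y → {p12}.
No y-transition from p6, p9.
Union after reading y: {p0, p2, p4, p5, p12}.
Now take the λ-closure:
From p0 via λ: add p10.
From p12 via λ: add p6.
From p6 via λ: add p9.
From p9 via λ: add p8.
No new states can be added; the closed set is {p0, p2, p4, p5, p6, p8, p9, p10, p12}.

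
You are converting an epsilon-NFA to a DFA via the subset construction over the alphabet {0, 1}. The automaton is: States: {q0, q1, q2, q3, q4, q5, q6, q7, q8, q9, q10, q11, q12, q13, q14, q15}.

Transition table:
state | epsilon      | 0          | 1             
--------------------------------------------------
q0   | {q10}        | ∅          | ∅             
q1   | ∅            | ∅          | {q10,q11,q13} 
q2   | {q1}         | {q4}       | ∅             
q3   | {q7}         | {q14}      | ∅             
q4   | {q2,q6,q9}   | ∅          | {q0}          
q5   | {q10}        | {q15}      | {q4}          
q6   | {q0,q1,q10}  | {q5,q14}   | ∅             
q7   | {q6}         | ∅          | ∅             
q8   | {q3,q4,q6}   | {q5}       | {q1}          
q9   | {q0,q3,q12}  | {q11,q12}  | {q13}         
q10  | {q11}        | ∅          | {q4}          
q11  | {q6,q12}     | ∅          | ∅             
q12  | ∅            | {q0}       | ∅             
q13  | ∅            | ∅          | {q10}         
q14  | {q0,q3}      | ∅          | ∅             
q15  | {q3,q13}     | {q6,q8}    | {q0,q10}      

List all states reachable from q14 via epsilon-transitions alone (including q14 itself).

Start with {q14}.
From q14 via epsilon: add q0, q3.
From q0 via epsilon: add q10.
From q3 via epsilon: add q7.
From q7 via epsilon: add q6.
From q10 via epsilon: add q11.
From q6 via epsilon: add q1.
From q11 via epsilon: add q12.
No new states can be added; the closed set is {q0, q1, q3, q6, q7, q10, q11, q12, q14}.

{q0, q1, q3, q6, q7, q10, q11, q12, q14}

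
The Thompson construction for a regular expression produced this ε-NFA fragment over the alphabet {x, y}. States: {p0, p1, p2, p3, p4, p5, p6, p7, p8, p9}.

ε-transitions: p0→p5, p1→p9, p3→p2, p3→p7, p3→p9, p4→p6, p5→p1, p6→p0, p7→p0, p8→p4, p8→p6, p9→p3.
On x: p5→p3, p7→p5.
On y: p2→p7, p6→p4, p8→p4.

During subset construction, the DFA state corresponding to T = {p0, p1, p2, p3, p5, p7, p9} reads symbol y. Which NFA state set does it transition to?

p2 on y → {p7}.
No y-transition from p0, p1, p3, p5, p7, p9.
Union after reading y: {p7}.
Now take the ε-closure:
From p7 via ε: add p0.
From p0 via ε: add p5.
From p5 via ε: add p1.
From p1 via ε: add p9.
From p9 via ε: add p3.
From p3 via ε: add p2.
No new states can be added; the closed set is {p0, p1, p2, p3, p5, p7, p9}.

{p0, p1, p2, p3, p5, p7, p9}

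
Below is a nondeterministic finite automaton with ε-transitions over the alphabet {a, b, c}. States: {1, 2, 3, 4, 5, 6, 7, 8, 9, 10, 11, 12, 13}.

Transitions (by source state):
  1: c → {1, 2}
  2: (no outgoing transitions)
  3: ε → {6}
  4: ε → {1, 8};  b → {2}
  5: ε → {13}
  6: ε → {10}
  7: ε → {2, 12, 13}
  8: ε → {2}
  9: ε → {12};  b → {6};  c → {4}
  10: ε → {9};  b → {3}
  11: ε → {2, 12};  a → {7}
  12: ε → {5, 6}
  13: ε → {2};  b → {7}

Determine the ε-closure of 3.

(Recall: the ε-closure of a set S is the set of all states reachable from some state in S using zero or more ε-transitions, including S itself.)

{2, 3, 5, 6, 9, 10, 12, 13}

Start with {3}.
From 3 via ε: add 6.
From 6 via ε: add 10.
From 10 via ε: add 9.
From 9 via ε: add 12.
From 12 via ε: add 5.
From 5 via ε: add 13.
From 13 via ε: add 2.
No new states can be added; the closed set is {2, 3, 5, 6, 9, 10, 12, 13}.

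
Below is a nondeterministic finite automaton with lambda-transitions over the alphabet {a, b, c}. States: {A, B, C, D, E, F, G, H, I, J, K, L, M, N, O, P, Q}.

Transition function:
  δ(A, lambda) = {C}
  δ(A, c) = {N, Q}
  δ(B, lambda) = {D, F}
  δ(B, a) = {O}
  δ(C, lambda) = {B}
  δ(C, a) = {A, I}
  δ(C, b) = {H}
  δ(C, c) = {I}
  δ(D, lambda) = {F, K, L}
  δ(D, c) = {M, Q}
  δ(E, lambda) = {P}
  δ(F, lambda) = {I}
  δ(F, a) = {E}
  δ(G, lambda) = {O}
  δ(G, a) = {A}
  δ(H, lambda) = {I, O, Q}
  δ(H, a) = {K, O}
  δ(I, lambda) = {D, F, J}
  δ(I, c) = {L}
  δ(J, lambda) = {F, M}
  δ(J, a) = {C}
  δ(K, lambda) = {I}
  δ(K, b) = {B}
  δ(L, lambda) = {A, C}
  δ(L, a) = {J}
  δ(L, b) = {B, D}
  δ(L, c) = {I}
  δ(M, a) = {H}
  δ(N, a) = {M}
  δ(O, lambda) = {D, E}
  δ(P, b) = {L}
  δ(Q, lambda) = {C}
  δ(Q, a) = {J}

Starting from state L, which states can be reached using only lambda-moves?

Start with {L}.
From L via lambda: add A, C.
From C via lambda: add B.
From B via lambda: add D, F.
From D via lambda: add K.
From F via lambda: add I.
From I via lambda: add J.
From J via lambda: add M.
No new states can be added; the closed set is {A, B, C, D, F, I, J, K, L, M}.

{A, B, C, D, F, I, J, K, L, M}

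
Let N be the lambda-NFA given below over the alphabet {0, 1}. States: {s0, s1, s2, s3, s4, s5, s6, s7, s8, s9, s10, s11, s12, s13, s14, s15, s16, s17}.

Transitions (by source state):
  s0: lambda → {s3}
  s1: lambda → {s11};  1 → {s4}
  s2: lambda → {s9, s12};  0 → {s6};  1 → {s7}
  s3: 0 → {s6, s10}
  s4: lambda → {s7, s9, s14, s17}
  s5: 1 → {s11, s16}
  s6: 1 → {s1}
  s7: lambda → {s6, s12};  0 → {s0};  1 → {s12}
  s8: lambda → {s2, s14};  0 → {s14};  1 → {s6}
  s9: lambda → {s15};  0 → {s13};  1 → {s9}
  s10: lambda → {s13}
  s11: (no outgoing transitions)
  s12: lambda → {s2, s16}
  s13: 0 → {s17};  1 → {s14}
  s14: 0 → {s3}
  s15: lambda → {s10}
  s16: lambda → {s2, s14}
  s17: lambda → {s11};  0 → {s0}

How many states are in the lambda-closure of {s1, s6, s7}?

12

Start with {s1, s6, s7}.
From s1 via lambda: add s11.
From s7 via lambda: add s12.
From s12 via lambda: add s2, s16.
From s2 via lambda: add s9.
From s16 via lambda: add s14.
From s9 via lambda: add s15.
From s15 via lambda: add s10.
From s10 via lambda: add s13.
lambda-closure = {s1, s2, s6, s7, s9, s10, s11, s12, s13, s14, s15, s16}, which has 12 states.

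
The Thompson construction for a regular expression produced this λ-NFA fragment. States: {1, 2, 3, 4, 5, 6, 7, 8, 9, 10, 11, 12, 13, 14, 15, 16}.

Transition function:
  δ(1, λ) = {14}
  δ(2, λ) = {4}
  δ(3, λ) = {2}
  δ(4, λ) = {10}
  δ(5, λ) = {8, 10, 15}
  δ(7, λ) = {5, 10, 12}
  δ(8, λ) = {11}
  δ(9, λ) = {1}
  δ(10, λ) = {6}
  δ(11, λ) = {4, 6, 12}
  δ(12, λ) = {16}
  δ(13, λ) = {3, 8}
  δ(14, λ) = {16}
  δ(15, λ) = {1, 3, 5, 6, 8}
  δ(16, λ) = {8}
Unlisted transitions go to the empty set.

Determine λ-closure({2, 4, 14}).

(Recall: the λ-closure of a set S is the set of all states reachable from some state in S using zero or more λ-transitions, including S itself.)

Start with {2, 4, 14}.
From 4 via λ: add 10.
From 14 via λ: add 16.
From 10 via λ: add 6.
From 16 via λ: add 8.
From 8 via λ: add 11.
From 11 via λ: add 12.
No new states can be added; the closed set is {2, 4, 6, 8, 10, 11, 12, 14, 16}.

{2, 4, 6, 8, 10, 11, 12, 14, 16}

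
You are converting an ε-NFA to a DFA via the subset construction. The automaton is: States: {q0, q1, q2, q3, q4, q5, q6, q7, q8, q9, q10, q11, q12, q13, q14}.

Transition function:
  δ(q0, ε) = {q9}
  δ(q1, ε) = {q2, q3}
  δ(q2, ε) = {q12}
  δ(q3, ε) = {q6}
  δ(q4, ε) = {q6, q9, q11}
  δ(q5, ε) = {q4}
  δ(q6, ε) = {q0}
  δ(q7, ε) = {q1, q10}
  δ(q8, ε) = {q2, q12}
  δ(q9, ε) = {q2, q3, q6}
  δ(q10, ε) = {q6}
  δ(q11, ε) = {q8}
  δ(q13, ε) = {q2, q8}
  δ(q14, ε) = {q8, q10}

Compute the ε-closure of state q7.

Start with {q7}.
From q7 via ε: add q1, q10.
From q1 via ε: add q2, q3.
From q10 via ε: add q6.
From q2 via ε: add q12.
From q6 via ε: add q0.
From q0 via ε: add q9.
No new states can be added; the closed set is {q0, q1, q2, q3, q6, q7, q9, q10, q12}.

{q0, q1, q2, q3, q6, q7, q9, q10, q12}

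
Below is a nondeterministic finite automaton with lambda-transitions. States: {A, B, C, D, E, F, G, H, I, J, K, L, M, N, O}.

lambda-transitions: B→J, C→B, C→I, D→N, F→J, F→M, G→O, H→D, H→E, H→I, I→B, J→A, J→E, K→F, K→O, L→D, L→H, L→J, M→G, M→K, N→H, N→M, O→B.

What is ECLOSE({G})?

Start with {G}.
From G via lambda: add O.
From O via lambda: add B.
From B via lambda: add J.
From J via lambda: add A, E.
No new states can be added; the closed set is {A, B, E, G, J, O}.

{A, B, E, G, J, O}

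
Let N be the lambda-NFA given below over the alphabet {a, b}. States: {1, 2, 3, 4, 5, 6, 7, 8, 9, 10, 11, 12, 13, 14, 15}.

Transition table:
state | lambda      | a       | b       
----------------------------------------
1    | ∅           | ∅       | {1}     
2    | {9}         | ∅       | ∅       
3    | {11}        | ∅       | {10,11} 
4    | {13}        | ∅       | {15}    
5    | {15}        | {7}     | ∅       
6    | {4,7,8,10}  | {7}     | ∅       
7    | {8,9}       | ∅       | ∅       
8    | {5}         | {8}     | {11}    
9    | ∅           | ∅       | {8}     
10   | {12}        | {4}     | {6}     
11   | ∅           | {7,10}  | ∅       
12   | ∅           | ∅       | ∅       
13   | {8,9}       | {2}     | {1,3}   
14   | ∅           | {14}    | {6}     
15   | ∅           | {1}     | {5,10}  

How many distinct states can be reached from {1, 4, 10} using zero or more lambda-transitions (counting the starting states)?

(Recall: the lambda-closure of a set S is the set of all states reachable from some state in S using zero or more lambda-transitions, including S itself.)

Start with {1, 4, 10}.
From 4 via lambda: add 13.
From 10 via lambda: add 12.
From 13 via lambda: add 8, 9.
From 8 via lambda: add 5.
From 5 via lambda: add 15.
lambda-closure = {1, 4, 5, 8, 9, 10, 12, 13, 15}, which has 9 states.

9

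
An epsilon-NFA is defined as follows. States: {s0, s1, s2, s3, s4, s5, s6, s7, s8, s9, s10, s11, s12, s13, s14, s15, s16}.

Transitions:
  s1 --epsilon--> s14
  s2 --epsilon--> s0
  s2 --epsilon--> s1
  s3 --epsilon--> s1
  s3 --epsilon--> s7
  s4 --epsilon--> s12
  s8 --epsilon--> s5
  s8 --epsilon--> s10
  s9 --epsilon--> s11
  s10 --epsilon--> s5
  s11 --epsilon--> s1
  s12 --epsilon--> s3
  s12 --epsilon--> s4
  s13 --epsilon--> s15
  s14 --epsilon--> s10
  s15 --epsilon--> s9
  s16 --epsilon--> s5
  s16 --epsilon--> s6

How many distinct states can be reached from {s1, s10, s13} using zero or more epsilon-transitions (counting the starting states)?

Start with {s1, s10, s13}.
From s1 via epsilon: add s14.
From s10 via epsilon: add s5.
From s13 via epsilon: add s15.
From s15 via epsilon: add s9.
From s9 via epsilon: add s11.
epsilon-closure = {s1, s5, s9, s10, s11, s13, s14, s15}, which has 8 states.

8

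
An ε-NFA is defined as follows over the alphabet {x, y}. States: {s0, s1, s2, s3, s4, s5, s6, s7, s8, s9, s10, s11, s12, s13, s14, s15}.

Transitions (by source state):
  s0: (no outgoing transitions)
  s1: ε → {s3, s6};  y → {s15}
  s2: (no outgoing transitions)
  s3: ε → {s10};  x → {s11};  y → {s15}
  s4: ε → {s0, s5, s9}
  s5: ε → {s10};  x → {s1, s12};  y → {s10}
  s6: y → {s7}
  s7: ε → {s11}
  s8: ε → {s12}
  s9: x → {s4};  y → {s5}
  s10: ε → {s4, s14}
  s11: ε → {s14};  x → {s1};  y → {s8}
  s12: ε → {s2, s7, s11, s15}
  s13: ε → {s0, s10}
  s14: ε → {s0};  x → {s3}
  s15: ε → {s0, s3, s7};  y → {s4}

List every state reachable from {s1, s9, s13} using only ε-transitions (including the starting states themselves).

{s0, s1, s3, s4, s5, s6, s9, s10, s13, s14}

Start with {s1, s9, s13}.
From s1 via ε: add s3, s6.
From s13 via ε: add s0, s10.
From s10 via ε: add s4, s14.
From s4 via ε: add s5.
No new states can be added; the closed set is {s0, s1, s3, s4, s5, s6, s9, s10, s13, s14}.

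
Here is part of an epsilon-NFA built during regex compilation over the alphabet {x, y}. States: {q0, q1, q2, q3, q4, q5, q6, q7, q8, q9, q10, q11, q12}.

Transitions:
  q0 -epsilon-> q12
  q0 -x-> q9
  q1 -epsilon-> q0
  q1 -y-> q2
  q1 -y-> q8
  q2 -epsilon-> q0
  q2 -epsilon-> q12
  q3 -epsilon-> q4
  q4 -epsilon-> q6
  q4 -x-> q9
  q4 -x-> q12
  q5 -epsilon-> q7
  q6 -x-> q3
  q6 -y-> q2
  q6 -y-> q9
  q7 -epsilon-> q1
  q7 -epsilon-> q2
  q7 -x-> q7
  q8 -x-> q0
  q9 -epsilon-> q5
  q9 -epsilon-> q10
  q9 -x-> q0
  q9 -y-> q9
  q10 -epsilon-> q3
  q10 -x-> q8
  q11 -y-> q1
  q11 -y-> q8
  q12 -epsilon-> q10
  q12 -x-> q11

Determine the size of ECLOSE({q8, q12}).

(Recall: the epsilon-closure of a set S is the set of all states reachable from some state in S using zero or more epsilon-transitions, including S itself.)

6

Start with {q8, q12}.
From q12 via epsilon: add q10.
From q10 via epsilon: add q3.
From q3 via epsilon: add q4.
From q4 via epsilon: add q6.
epsilon-closure = {q3, q4, q6, q8, q10, q12}, which has 6 states.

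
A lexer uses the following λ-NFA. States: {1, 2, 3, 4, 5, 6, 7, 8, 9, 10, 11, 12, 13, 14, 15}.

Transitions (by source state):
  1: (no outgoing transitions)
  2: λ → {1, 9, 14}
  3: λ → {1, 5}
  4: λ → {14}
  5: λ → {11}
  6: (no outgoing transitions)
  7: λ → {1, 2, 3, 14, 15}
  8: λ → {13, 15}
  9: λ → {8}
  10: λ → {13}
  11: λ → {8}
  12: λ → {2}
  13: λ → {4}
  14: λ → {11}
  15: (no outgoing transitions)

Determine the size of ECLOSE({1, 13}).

7

Start with {1, 13}.
From 13 via λ: add 4.
From 4 via λ: add 14.
From 14 via λ: add 11.
From 11 via λ: add 8.
From 8 via λ: add 15.
λ-closure = {1, 4, 8, 11, 13, 14, 15}, which has 7 states.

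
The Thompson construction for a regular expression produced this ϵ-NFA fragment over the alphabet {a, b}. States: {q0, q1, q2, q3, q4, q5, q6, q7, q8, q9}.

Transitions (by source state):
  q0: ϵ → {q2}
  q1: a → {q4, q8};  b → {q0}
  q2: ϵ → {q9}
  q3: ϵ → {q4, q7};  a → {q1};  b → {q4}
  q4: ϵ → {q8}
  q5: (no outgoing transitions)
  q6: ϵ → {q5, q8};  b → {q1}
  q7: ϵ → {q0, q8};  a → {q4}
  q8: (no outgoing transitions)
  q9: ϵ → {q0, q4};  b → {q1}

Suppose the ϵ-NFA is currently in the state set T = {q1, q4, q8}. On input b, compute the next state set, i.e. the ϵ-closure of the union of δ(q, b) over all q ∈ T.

q1 on b → {q0}.
No b-transition from q4, q8.
Union after reading b: {q0}.
Now take the ϵ-closure:
From q0 via ϵ: add q2.
From q2 via ϵ: add q9.
From q9 via ϵ: add q4.
From q4 via ϵ: add q8.
No new states can be added; the closed set is {q0, q2, q4, q8, q9}.

{q0, q2, q4, q8, q9}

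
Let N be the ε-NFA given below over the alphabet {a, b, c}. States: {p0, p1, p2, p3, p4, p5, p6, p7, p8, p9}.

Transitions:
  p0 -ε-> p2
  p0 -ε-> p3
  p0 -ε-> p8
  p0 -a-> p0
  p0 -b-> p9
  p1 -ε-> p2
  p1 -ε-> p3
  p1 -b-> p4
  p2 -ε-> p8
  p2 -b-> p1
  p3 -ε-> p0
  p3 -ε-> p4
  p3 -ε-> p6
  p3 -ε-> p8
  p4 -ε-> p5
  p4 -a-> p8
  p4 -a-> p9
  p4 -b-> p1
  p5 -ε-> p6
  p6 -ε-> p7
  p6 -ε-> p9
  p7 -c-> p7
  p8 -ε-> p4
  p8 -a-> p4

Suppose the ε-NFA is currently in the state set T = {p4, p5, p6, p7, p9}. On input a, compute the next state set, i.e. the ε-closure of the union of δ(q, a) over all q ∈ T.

p4 on a → {p8, p9}.
No a-transition from p5, p6, p7, p9.
Union after reading a: {p8, p9}.
Now take the ε-closure:
From p8 via ε: add p4.
From p4 via ε: add p5.
From p5 via ε: add p6.
From p6 via ε: add p7.
No new states can be added; the closed set is {p4, p5, p6, p7, p8, p9}.

{p4, p5, p6, p7, p8, p9}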